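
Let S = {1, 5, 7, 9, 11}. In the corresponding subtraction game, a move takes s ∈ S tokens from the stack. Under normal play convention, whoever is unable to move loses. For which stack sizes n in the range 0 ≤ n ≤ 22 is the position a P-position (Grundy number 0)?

n :  0  1  2  3  4  5  6  7  8  9 10 11 12 13 14 15 16 17 18 19 20 21 22
G :  0  1  0  1  0  1  0  1  0  1  0  1  0  1  0  1  0  1  0  1  0  1  0
P-positions are exactly the n with G(n) = 0.

0, 2, 4, 6, 8, 10, 12, 14, 16, 18, 20, 22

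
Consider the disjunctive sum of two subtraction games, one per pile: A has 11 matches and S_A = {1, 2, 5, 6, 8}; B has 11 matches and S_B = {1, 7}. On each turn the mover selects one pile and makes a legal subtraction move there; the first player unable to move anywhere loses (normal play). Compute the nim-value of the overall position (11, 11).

0

Pile A, S = {1, 2, 5, 6, 8}:
n :  0  1  2  3  4  5  6  7  8  9 10 11
G :  0  1  2  0  1  2  3  0  1  2  0  1
G_A(11) = 1.
Pile B, S = {1, 7}:
n :  0  1  2  3  4  5  6  7  8  9 10 11
G :  0  1  0  1  0  1  0  1  0  1  0  1
G_B(11) = 1.
Combined Grundy value = 1 ⊕ 1 = 0.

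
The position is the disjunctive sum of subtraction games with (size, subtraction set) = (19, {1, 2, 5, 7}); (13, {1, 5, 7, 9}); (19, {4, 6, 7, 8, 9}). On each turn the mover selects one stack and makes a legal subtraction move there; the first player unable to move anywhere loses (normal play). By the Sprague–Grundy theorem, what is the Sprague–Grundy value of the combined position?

Stack A, S = {1, 2, 5, 7}:
n :  0  1  2  3  4  5  6  7  8  9 10 11 12 13 14 15 16 17 18 19
G :  0  1  2  0  1  2  0  1  2  0  1  2  0  1  2  0  1  2  0  1
G_A(19) = 1.
Stack B, S = {1, 5, 7, 9}:
G(0) = 0
G(1) = mex{0} = 1
G(2) = mex{1} = 0
G(3) = mex{0} = 1
G(4) = mex{1} = 0
G(5) = mex{0,0} = 1
G(6) = mex{1,1} = 0
G(7) = mex{0,0,0} = 1
G(8) = mex{1,1,1} = 0
G(9) = mex{0,0,0,0} = 1
G(10) = mex{1,1,1,1} = 0
G(11) = mex{0,0,0,0} = 1
G(12) = mex{1,1,1,1} = 0
G(13) = mex{0,0,0,0} = 1
G_B(13) = 1.
Stack C, S = {4, 6, 7, 8, 9}:
n :  0  1  2  3  4  5  6  7  8  9 10 11 12 13 14 15 16 17 18 19
G :  0  0  0  0  1  1  1  1  2  2  2  2  3  0  0  0  0  1  1  1
G_C(19) = 1.
Combined Grundy value = 1 ⊕ 1 ⊕ 1 = 1.

1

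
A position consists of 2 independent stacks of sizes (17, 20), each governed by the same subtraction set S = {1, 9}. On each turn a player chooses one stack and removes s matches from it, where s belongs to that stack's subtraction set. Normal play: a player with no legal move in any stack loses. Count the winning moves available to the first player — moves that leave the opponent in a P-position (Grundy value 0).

4

All stacks use S = {1, 9}:
G(0) = 0
G(1) = mex{0} = 1
G(2) = mex{1} = 0
G(3) = mex{0} = 1
G(4) = mex{1} = 0
G(5) = mex{0} = 1
G(6) = mex{1} = 0
G(7) = mex{0} = 1
G(8) = mex{1} = 0
G(9) = mex{0,0} = 1
G(10) = mex{1,1} = 0
G(11) = mex{0,0} = 1
G(12) = mex{1,1} = 0
G(13) = mex{0,0} = 1
G(14) = mex{1,1} = 0
G(15) = mex{0,0} = 1
G(16) = mex{1,1} = 0
G(17) = mex{0,0} = 1
G(18) = mex{1,1} = 0
G(19) = mex{0,0} = 1
G(20) = mex{1,1} = 0
Stack A: G(17) = 1.
Stack B: G(20) = 0.
Combined Grundy value = 1 ⊕ 0 = 1.
A winning move leaves total XOR = 0, i.e. changes one component's Grundy value g to g ⊕ X where X is the current total.
Stack A: need g' = 1⊕1 = 0. Options: 17−1→G=0, 17−9→G=0. Hits: 2.
Stack B: need g' = 0⊕1 = 1. Options: 20−1→G=1, 20−9→G=1. Hits: 2.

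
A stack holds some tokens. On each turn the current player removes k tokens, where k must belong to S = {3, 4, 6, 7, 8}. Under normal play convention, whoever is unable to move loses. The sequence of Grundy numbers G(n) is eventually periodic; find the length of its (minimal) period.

G(0) = 0
G(1) = mex{} = 0
G(2) = mex{} = 0
G(3) = mex{0} = 1
G(4) = mex{0,0} = 1
G(5) = mex{0,0} = 1
G(6) = mex{1,0,0} = 2
G(7) = mex{1,1,0,0} = 2
G(8) = mex{1,1,0,0,0} = 2
G(9) = mex{2,1,1,0,0} = 3
G(10) = mex{2,2,1,1,0} = 3
G(11) = mex{2,2,1,1,1} = 0
G(12) = mex{3,2,2,1,1} = 0
G(13) = mex{3,3,2,2,1} = 0
G(14) = mex{0,3,2,2,2} = 1
G(15) = mex{0,0,3,2,2} = 1
G(16) = mex{0,0,3,3,2} = 1
G(17) = mex{1,0,0,3,3} = 2
G(18) = mex{1,1,0,0,3} = 2
G(19) = mex{1,1,0,0,0} = 2
G(20) = mex{2,1,1,0,0} = 3
G(21) = mex{2,2,1,1,0} = 3
G(22) = mex{2,2,1,1,1} = 0
G(23) = mex{3,2,2,1,1} = 0
G(n+11) = G(n) holds for n = 0,…,7 (a full window of length max(S) = 8), so the sequence is purely periodic with period 11.

11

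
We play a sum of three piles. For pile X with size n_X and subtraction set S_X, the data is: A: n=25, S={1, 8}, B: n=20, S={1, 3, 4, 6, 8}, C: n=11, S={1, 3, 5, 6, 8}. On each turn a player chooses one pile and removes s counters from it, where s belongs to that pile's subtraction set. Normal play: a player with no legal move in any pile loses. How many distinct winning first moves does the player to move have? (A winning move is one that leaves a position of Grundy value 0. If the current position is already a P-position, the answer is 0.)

2

Pile A, S = {1, 8}:
G(0) = 0
G(1) = mex{0} = 1
G(2) = mex{1} = 0
G(3) = mex{0} = 1
G(4) = mex{1} = 0
G(5) = mex{0} = 1
G(6) = mex{1} = 0
G(7) = mex{0} = 1
G(8) = mex{1,0} = 2
G(9) = mex{2,1} = 0
G(10) = mex{0,0} = 1
G(11) = mex{1,1} = 0
G(12) = mex{0,0} = 1
G(13) = mex{1,1} = 0
G(14) = mex{0,0} = 1
G(15) = mex{1,1} = 0
G(16) = mex{0,2} = 1
G(17) = mex{1,0} = 2
G(18) = mex{2,1} = 0
G(19) = mex{0,0} = 1
G(20) = mex{1,1} = 0
G(21) = mex{0,0} = 1
G(22) = mex{1,1} = 0
G(23) = mex{0,0} = 1
G(24) = mex{1,1} = 0
G(25) = mex{0,2} = 1
G_A(25) = 1.
Pile B, S = {1, 3, 4, 6, 8}:
G(0) = 0
G(1) = mex{0} = 1
G(2) = mex{1} = 0
G(3) = mex{0,0} = 1
G(4) = mex{1,1,0} = 2
G(5) = mex{2,0,1} = 3
G(6) = mex{3,1,0,0} = 2
G(7) = mex{2,2,1,1} = 0
G(8) = mex{0,3,2,0,0} = 1
G(9) = mex{1,2,3,1,1} = 0
G(10) = mex{0,0,2,2,0} = 1
G(11) = mex{1,1,0,3,1} = 2
G(12) = mex{2,0,1,2,2} = 3
G(13) = mex{3,1,0,0,3} = 2
G(14) = mex{2,2,1,1,2} = 0
G(15) = mex{0,3,2,0,0} = 1
G(16) = mex{1,2,3,1,1} = 0
G(17) = mex{0,0,2,2,0} = 1
G(18) = mex{1,1,0,3,1} = 2
G(19) = mex{2,0,1,2,2} = 3
G(20) = mex{3,1,0,0,3} = 2
G_B(20) = 2.
Pile C, S = {1, 3, 5, 6, 8}:
n :  0  1  2  3  4  5  6  7  8  9 10 11
G :  0  1  0  1  0  1  2  3  2  3  2  0
G_C(11) = 0.
Combined Grundy value = 1 ⊕ 2 ⊕ 0 = 3.
A winning move leaves total XOR = 0, i.e. changes one component's Grundy value g to g ⊕ X where X is the current total.
Pile A: need g' = 1⊕3 = 2. Options: 25−1→G=0, 25−8→G=2. Hits: 1.
Pile B: need g' = 2⊕3 = 1. Options: 20−1→G=3, 20−3→G=1, 20−4→G=0, 20−6→G=0, 20−8→G=3. Hits: 1.
Pile C: need g' = 0⊕3 = 3. Options: 11−1→G=2, 11−3→G=2, 11−5→G=2, 11−6→G=1, 11−8→G=1. Hits: 0.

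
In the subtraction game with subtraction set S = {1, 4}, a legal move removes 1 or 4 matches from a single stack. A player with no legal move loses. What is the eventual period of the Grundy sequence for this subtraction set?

G(0) = 0
G(1) = mex{0} = 1
G(2) = mex{1} = 0
G(3) = mex{0} = 1
G(4) = mex{1,0} = 2
G(5) = mex{2,1} = 0
G(6) = mex{0,0} = 1
G(7) = mex{1,1} = 0
G(8) = mex{0,2} = 1
G(9) = mex{1,0} = 2
G(10) = mex{2,1} = 0
G(11) = mex{0,0} = 1
G(12) = mex{1,1} = 0
G(13) = mex{0,2} = 1
G(14) = mex{1,0} = 2
G(n+5) = G(n) holds for n = 0,…,3 (a full window of length max(S) = 4), so the sequence is purely periodic with period 5.

5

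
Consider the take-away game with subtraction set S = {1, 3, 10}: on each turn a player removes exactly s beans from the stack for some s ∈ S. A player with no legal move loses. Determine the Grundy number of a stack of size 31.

G(0) = 0
G(1) = mex{0} = 1
G(2) = mex{1} = 0
G(3) = mex{0,0} = 1
G(4) = mex{1,1} = 0
G(5) = mex{0,0} = 1
G(6) = mex{1,1} = 0
G(7) = mex{0,0} = 1
G(8) = mex{1,1} = 0
G(9) = mex{0,0} = 1
G(10) = mex{1,1,0} = 2
G(11) = mex{2,0,1} = 3
G(12) = mex{3,1,0} = 2
G(13) = mex{2,2,1} = 0
G(14) = mex{0,3,0} = 1
G(15) = mex{1,2,1} = 0
G(16) = mex{0,0,0} = 1
G(17) = mex{1,1,1} = 0
G(18) = mex{0,0,0} = 1
G(19) = mex{1,1,1} = 0
G(20) = mex{0,0,2} = 1
G(21) = mex{1,1,3} = 0
G(22) = mex{0,0,2} = 1
G(23) = mex{1,1,0} = 2
G(24) = mex{2,0,1} = 3
G(25) = mex{3,1,0} = 2
G(26) = mex{2,2,1} = 0
G(27) = mex{0,3,0} = 1
G(28) = mex{1,2,1} = 0
G(29) = mex{0,0,0} = 1
G(30) = mex{1,1,1} = 0
G(31) = mex{0,0,0} = 1

1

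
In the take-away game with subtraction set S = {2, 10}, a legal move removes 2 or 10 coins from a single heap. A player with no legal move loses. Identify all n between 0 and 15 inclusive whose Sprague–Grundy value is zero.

n :  0  1  2  3  4  5  6  7  8  9 10 11 12 13 14 15
G :  0  0  1  1  0  0  1  1  0  0  1  1  0  0  1  1
P-positions are exactly the n with G(n) = 0.

0, 1, 4, 5, 8, 9, 12, 13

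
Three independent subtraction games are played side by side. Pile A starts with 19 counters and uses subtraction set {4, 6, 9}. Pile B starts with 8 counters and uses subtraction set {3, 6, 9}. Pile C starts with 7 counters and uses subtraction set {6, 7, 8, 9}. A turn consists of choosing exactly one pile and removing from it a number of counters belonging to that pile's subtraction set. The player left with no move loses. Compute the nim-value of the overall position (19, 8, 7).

Pile A, S = {4, 6, 9}:
n :  0  1  2  3  4  5  6  7  8  9 10 11 12 13 14 15 16 17 18 19
G :  0  0  0  0  1  1  1  1  2  2  2  2  3  0  0  0  0  1  1  1
G_A(19) = 1.
Pile B, S = {3, 6, 9}:
G(0) = 0
G(1) = mex{} = 0
G(2) = mex{} = 0
G(3) = mex{0} = 1
G(4) = mex{0} = 1
G(5) = mex{0} = 1
G(6) = mex{1,0} = 2
G(7) = mex{1,0} = 2
G(8) = mex{1,0} = 2
G_B(8) = 2.
Pile C, S = {6, 7, 8, 9}:
G(0) = 0
G(1) = mex{} = 0
G(2) = mex{} = 0
G(3) = mex{} = 0
G(4) = mex{} = 0
G(5) = mex{} = 0
G(6) = mex{0} = 1
G(7) = mex{0,0} = 1
G_C(7) = 1.
Combined Grundy value = 1 ⊕ 2 ⊕ 1 = 2.

2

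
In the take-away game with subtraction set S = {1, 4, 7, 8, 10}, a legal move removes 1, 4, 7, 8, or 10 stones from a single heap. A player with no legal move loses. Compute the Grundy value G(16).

0

n :  0  1  2  3  4  5  6  7  8  9 10 11 12 13 14 15 16
G :  0  1  0  1  2  0  1  2  3  2  3  0  1  3  0  1  0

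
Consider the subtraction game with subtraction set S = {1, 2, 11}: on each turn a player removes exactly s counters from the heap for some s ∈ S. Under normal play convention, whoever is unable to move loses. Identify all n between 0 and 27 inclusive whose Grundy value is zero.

0, 3, 6, 9, 12, 15, 18, 21, 24, 27

n :  0  1  2  3  4  5  6  7  8  9 10 11 12 13 14 15 16 17 18 19 20 21 22 23 24 25 26 27
G :  0  1  2  0  1  2  0  1  2  0  1  2  0  1  2  0  1  2  0  1  2  0  1  2  0  1  2  0
P-positions are exactly the n with G(n) = 0.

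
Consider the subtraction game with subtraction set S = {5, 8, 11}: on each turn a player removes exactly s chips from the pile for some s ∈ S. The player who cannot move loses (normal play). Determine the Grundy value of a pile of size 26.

2

G(0) = 0
G(1) = mex{} = 0
G(2) = mex{} = 0
G(3) = mex{} = 0
G(4) = mex{} = 0
G(5) = mex{0} = 1
G(6) = mex{0} = 1
G(7) = mex{0} = 1
G(8) = mex{0,0} = 1
G(9) = mex{0,0} = 1
G(10) = mex{1,0} = 2
G(11) = mex{1,0,0} = 2
G(12) = mex{1,0,0} = 2
G(13) = mex{1,1,0} = 2
G(14) = mex{1,1,0} = 2
G(15) = mex{2,1,0} = 3
G(16) = mex{2,1,1} = 0
G(17) = mex{2,1,1} = 0
G(18) = mex{2,2,1} = 0
G(19) = mex{2,2,1} = 0
G(20) = mex{3,2,1} = 0
G(21) = mex{0,2,2} = 1
G(22) = mex{0,2,2} = 1
G(23) = mex{0,3,2} = 1
G(24) = mex{0,0,2} = 1
G(25) = mex{0,0,2} = 1
G(26) = mex{1,0,3} = 2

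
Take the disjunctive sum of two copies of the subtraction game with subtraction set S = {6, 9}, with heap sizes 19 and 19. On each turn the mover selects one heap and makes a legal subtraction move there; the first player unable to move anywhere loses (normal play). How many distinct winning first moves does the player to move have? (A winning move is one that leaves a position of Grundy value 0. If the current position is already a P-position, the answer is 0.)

All heaps use S = {6, 9}:
n :  0  1  2  3  4  5  6  7  8  9 10 11 12 13 14 15 16 17 18 19
G :  0  0  0  0  0  0  1  1  1  1  1  1  2  2  2  0  0  0  0  0
Heap A: G(19) = 0.
Heap B: G(19) = 0.
Combined Grundy value = 0 ⊕ 0 = 0.
A winning move leaves total XOR = 0, i.e. changes one component's Grundy value g to g ⊕ X where X is the current total.
Heap A: target g' = 0⊕0 = 0, but every legal move changes the Grundy value (mex property), so 0 moves.
Heap B: target g' = 0⊕0 = 0, but every legal move changes the Grundy value (mex property), so 0 moves.

0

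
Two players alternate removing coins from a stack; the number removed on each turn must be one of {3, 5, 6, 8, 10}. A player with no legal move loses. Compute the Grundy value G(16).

1

G(0) = 0
G(1) = mex{} = 0
G(2) = mex{} = 0
G(3) = mex{0} = 1
G(4) = mex{0} = 1
G(5) = mex{0,0} = 1
G(6) = mex{1,0,0} = 2
G(7) = mex{1,0,0} = 2
G(8) = mex{1,1,0,0} = 2
G(9) = mex{2,1,1,0} = 3
G(10) = mex{2,1,1,0,0} = 3
G(11) = mex{2,2,1,1,0} = 3
G(12) = mex{3,2,2,1,0} = 4
G(13) = mex{3,2,2,1,1} = 0
G(14) = mex{3,3,2,2,1} = 0
G(15) = mex{4,3,3,2,1} = 0
G(16) = mex{0,3,3,2,2} = 1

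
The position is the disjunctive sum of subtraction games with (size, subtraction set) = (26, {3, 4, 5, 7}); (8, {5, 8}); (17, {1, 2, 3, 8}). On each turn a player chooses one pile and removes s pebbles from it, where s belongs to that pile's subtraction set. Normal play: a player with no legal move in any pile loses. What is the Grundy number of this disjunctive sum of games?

7

Pile A, S = {3, 4, 5, 7}:
n :  0  1  2  3  4  5  6  7  8  9 10 11 12 13 14 15 16 17 18 19 20 21 22 23 24 25 26
G :  0  0  0  1  1  1  2  2  2  3  0  0  0  1  1  1  2  2  2  3  0  0  0  1  1  1  2
G_A(26) = 2.
Pile B, S = {5, 8}:
G(0) = 0
G(1) = mex{} = 0
G(2) = mex{} = 0
G(3) = mex{} = 0
G(4) = mex{} = 0
G(5) = mex{0} = 1
G(6) = mex{0} = 1
G(7) = mex{0} = 1
G(8) = mex{0,0} = 1
G_B(8) = 1.
Pile C, S = {1, 2, 3, 8}:
G(0) = 0
G(1) = mex{0} = 1
G(2) = mex{1,0} = 2
G(3) = mex{2,1,0} = 3
G(4) = mex{3,2,1} = 0
G(5) = mex{0,3,2} = 1
G(6) = mex{1,0,3} = 2
G(7) = mex{2,1,0} = 3
G(8) = mex{3,2,1,0} = 4
G(9) = mex{4,3,2,1} = 0
G(10) = mex{0,4,3,2} = 1
G(11) = mex{1,0,4,3} = 2
G(12) = mex{2,1,0,0} = 3
G(13) = mex{3,2,1,1} = 0
G(14) = mex{0,3,2,2} = 1
G(15) = mex{1,0,3,3} = 2
G(16) = mex{2,1,0,4} = 3
G(17) = mex{3,2,1,0} = 4
G_C(17) = 4.
Combined Grundy value = 2 ⊕ 1 ⊕ 4 = 7.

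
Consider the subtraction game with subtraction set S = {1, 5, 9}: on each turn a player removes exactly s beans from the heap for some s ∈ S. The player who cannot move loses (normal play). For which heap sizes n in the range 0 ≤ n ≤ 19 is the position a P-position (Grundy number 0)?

0, 2, 4, 6, 8, 10, 12, 14, 16, 18

G(0) = 0
G(1) = mex{0} = 1
G(2) = mex{1} = 0
G(3) = mex{0} = 1
G(4) = mex{1} = 0
G(5) = mex{0,0} = 1
G(6) = mex{1,1} = 0
G(7) = mex{0,0} = 1
G(8) = mex{1,1} = 0
G(9) = mex{0,0,0} = 1
G(10) = mex{1,1,1} = 0
G(11) = mex{0,0,0} = 1
G(12) = mex{1,1,1} = 0
G(13) = mex{0,0,0} = 1
G(14) = mex{1,1,1} = 0
G(15) = mex{0,0,0} = 1
G(16) = mex{1,1,1} = 0
G(17) = mex{0,0,0} = 1
G(18) = mex{1,1,1} = 0
G(19) = mex{0,0,0} = 1
P-positions are exactly the n with G(n) = 0.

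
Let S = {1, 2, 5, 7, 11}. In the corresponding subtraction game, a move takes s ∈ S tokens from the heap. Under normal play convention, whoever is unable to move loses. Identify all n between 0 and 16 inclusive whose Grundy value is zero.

0, 3, 6, 9, 12, 15

n :  0  1  2  3  4  5  6  7  8  9 10 11 12 13 14 15 16
G :  0  1  2  0  1  2  0  1  2  0  1  2  0  1  2  0  1
P-positions are exactly the n with G(n) = 0.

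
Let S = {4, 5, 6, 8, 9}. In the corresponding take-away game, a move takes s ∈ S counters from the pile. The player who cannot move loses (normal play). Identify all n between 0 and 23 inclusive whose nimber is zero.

G(0) = 0
G(1) = mex{} = 0
G(2) = mex{} = 0
G(3) = mex{} = 0
G(4) = mex{0} = 1
G(5) = mex{0,0} = 1
G(6) = mex{0,0,0} = 1
G(7) = mex{0,0,0} = 1
G(8) = mex{1,0,0,0} = 2
G(9) = mex{1,1,0,0,0} = 2
G(10) = mex{1,1,1,0,0} = 2
G(11) = mex{1,1,1,0,0} = 2
G(12) = mex{2,1,1,1,0} = 3
G(13) = mex{2,2,1,1,1} = 0
G(14) = mex{2,2,2,1,1} = 0
G(15) = mex{2,2,2,1,1} = 0
G(16) = mex{3,2,2,2,1} = 0
G(17) = mex{0,3,2,2,2} = 1
G(18) = mex{0,0,3,2,2} = 1
G(19) = mex{0,0,0,2,2} = 1
G(20) = mex{0,0,0,3,2} = 1
G(21) = mex{1,0,0,0,3} = 2
G(22) = mex{1,1,0,0,0} = 2
G(23) = mex{1,1,1,0,0} = 2
P-positions are exactly the n with G(n) = 0.

0, 1, 2, 3, 13, 14, 15, 16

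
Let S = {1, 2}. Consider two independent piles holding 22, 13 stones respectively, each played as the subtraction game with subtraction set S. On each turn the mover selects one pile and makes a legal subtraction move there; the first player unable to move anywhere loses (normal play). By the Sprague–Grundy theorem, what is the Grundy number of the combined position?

All piles use S = {1, 2}:
G(0) = 0
G(1) = mex{0} = 1
G(2) = mex{1,0} = 2
G(3) = mex{2,1} = 0
G(4) = mex{0,2} = 1
G(5) = mex{1,0} = 2
G(6) = mex{2,1} = 0
G(7) = mex{0,2} = 1
G(8) = mex{1,0} = 2
G(9) = mex{2,1} = 0
G(10) = mex{0,2} = 1
G(11) = mex{1,0} = 2
G(12) = mex{2,1} = 0
G(13) = mex{0,2} = 1
G(14) = mex{1,0} = 2
G(15) = mex{2,1} = 0
G(16) = mex{0,2} = 1
G(17) = mex{1,0} = 2
G(18) = mex{2,1} = 0
G(19) = mex{0,2} = 1
G(20) = mex{1,0} = 2
G(21) = mex{2,1} = 0
G(22) = mex{0,2} = 1
Pile A: G(22) = 1.
Pile B: G(13) = 1.
Combined Grundy value = 1 ⊕ 1 = 0.

0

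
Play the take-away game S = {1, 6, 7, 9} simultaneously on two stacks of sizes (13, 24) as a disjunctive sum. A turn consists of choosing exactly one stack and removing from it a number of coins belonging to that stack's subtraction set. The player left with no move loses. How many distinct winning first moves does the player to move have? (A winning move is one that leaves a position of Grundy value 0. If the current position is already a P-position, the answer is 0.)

4

All stacks use S = {1, 6, 7, 9}:
n :  0  1  2  3  4  5  6  7  8  9 10 11 12 13 14 15 16 17 18 19 20 21 22 23 24
G :  0  1  0  1  0  1  2  3  2  3  2  3  0  1  0  1  0  1  2  3  2  3  2  3  0
Stack A: G(13) = 1.
Stack B: G(24) = 0.
Combined Grundy value = 1 ⊕ 0 = 1.
A winning move leaves total XOR = 0, i.e. changes one component's Grundy value g to g ⊕ X where X is the current total.
Stack A: need g' = 1⊕1 = 0. Options: 13−1→G=0, 13−6→G=3, 13−7→G=2, 13−9→G=0. Hits: 2.
Stack B: need g' = 0⊕1 = 1. Options: 24−1→G=3, 24−6→G=2, 24−7→G=1, 24−9→G=1. Hits: 2.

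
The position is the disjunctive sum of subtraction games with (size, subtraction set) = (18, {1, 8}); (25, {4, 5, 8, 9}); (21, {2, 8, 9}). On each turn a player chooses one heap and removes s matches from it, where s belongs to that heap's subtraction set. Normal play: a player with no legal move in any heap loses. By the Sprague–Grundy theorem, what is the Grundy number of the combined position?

3

Heap A, S = {1, 8}:
n :  0  1  2  3  4  5  6  7  8  9 10 11 12 13 14 15 16 17 18
G :  0  1  0  1  0  1  0  1  2  0  1  0  1  0  1  0  1  2  0
G_A(18) = 0.
Heap B, S = {4, 5, 8, 9}:
G(0) = 0
G(1) = mex{} = 0
G(2) = mex{} = 0
G(3) = mex{} = 0
G(4) = mex{0} = 1
G(5) = mex{0,0} = 1
G(6) = mex{0,0} = 1
G(7) = mex{0,0} = 1
G(8) = mex{1,0,0} = 2
G(9) = mex{1,1,0,0} = 2
G(10) = mex{1,1,0,0} = 2
G(11) = mex{1,1,0,0} = 2
G(12) = mex{2,1,1,0} = 3
G(13) = mex{2,2,1,1} = 0
G(14) = mex{2,2,1,1} = 0
G(15) = mex{2,2,1,1} = 0
G(16) = mex{3,2,2,1} = 0
G(17) = mex{0,3,2,2} = 1
G(18) = mex{0,0,2,2} = 1
G(19) = mex{0,0,2,2} = 1
G(20) = mex{0,0,3,2} = 1
G(21) = mex{1,0,0,3} = 2
G(22) = mex{1,1,0,0} = 2
G(23) = mex{1,1,0,0} = 2
G(24) = mex{1,1,0,0} = 2
G(25) = mex{2,1,1,0} = 3
G_B(25) = 3.
Heap C, S = {2, 8, 9}:
n :  0  1  2  3  4  5  6  7  8  9 10 11 12 13 14 15 16 17 18 19 20 21
G :  0  0  1  1  0  0  1  1  2  2  3  0  2  1  3  0  0  1  1  2  3  0
G_C(21) = 0.
Combined Grundy value = 0 ⊕ 3 ⊕ 0 = 3.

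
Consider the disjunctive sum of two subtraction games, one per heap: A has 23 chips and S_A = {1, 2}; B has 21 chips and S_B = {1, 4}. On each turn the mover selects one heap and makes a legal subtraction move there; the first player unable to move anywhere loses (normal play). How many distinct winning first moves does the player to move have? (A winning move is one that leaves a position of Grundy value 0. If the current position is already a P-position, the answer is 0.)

Heap A, S = {1, 2}:
n :  0  1  2  3  4  5  6  7  8  9 10 11 12 13 14 15 16 17 18 19 20 21 22 23
G :  0  1  2  0  1  2  0  1  2  0  1  2  0  1  2  0  1  2  0  1  2  0  1  2
G_A(23) = 2.
Heap B, S = {1, 4}:
G(0) = 0
G(1) = mex{0} = 1
G(2) = mex{1} = 0
G(3) = mex{0} = 1
G(4) = mex{1,0} = 2
G(5) = mex{2,1} = 0
G(6) = mex{0,0} = 1
G(7) = mex{1,1} = 0
G(8) = mex{0,2} = 1
G(9) = mex{1,0} = 2
G(10) = mex{2,1} = 0
G(11) = mex{0,0} = 1
G(12) = mex{1,1} = 0
G(13) = mex{0,2} = 1
G(14) = mex{1,0} = 2
G(15) = mex{2,1} = 0
G(16) = mex{0,0} = 1
G(17) = mex{1,1} = 0
G(18) = mex{0,2} = 1
G(19) = mex{1,0} = 2
G(20) = mex{2,1} = 0
G(21) = mex{0,0} = 1
G_B(21) = 1.
Combined Grundy value = 2 ⊕ 1 = 3.
A winning move leaves total XOR = 0, i.e. changes one component's Grundy value g to g ⊕ X where X is the current total.
Heap A: need g' = 2⊕3 = 1. Options: 23−1→G=1, 23−2→G=0. Hits: 1.
Heap B: need g' = 1⊕3 = 2. Options: 21−1→G=0, 21−4→G=0. Hits: 0.

1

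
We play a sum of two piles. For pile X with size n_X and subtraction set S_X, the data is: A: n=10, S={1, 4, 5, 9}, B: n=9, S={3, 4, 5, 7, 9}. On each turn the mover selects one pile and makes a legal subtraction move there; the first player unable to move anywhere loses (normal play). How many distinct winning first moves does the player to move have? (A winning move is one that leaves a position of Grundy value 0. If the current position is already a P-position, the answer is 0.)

3

Pile A, S = {1, 4, 5, 9}:
G(0) = 0
G(1) = mex{0} = 1
G(2) = mex{1} = 0
G(3) = mex{0} = 1
G(4) = mex{1,0} = 2
G(5) = mex{2,1,0} = 3
G(6) = mex{3,0,1} = 2
G(7) = mex{2,1,0} = 3
G(8) = mex{3,2,1} = 0
G(9) = mex{0,3,2,0} = 1
G(10) = mex{1,2,3,1} = 0
G_A(10) = 0.
Pile B, S = {3, 4, 5, 7, 9}:
n : 0 1 2 3 4 5 6 7 8 9
G : 0 0 0 1 1 1 2 2 2 3
G_B(9) = 3.
Combined Grundy value = 0 ⊕ 3 = 3.
A winning move leaves total XOR = 0, i.e. changes one component's Grundy value g to g ⊕ X where X is the current total.
Pile A: need g' = 0⊕3 = 3. Options: 10−1→G=1, 10−4→G=2, 10−5→G=3, 10−9→G=1. Hits: 1.
Pile B: need g' = 3⊕3 = 0. Options: 9−3→G=2, 9−4→G=1, 9−5→G=1, 9−7→G=0, 9−9→G=0. Hits: 2.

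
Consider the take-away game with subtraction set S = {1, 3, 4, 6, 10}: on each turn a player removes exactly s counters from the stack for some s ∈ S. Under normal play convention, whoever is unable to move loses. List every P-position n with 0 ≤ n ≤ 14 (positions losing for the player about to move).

0, 2, 7, 9, 14

G(0) = 0
G(1) = mex{0} = 1
G(2) = mex{1} = 0
G(3) = mex{0,0} = 1
G(4) = mex{1,1,0} = 2
G(5) = mex{2,0,1} = 3
G(6) = mex{3,1,0,0} = 2
G(7) = mex{2,2,1,1} = 0
G(8) = mex{0,3,2,0} = 1
G(9) = mex{1,2,3,1} = 0
G(10) = mex{0,0,2,2,0} = 1
G(11) = mex{1,1,0,3,1} = 2
G(12) = mex{2,0,1,2,0} = 3
G(13) = mex{3,1,0,0,1} = 2
G(14) = mex{2,2,1,1,2} = 0
P-positions are exactly the n with G(n) = 0.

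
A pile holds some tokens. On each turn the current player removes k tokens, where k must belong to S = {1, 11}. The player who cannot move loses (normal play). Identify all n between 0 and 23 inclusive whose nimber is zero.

0, 2, 4, 6, 8, 10, 12, 14, 16, 18, 20, 22

n :  0  1  2  3  4  5  6  7  8  9 10 11 12 13 14 15 16 17 18 19 20 21 22 23
G :  0  1  0  1  0  1  0  1  0  1  0  1  0  1  0  1  0  1  0  1  0  1  0  1
P-positions are exactly the n with G(n) = 0.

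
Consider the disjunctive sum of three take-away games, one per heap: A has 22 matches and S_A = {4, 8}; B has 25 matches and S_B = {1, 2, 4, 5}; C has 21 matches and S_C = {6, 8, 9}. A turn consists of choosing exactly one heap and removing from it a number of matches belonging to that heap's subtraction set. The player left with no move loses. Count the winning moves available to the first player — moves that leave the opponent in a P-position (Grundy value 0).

1

Heap A, S = {4, 8}:
n :  0  1  2  3  4  5  6  7  8  9 10 11 12 13 14 15 16 17 18 19 20 21 22
G :  0  0  0  0  1  1  1  1  2  2  2  2  0  0  0  0  1  1  1  1  2  2  2
G_A(22) = 2.
Heap B, S = {1, 2, 4, 5}:
n :  0  1  2  3  4  5  6  7  8  9 10 11 12 13 14 15 16 17 18 19 20 21 22 23 24 25
G :  0  1  2  0  1  2  0  1  2  0  1  2  0  1  2  0  1  2  0  1  2  0  1  2  0  1
G_B(25) = 1.
Heap C, S = {6, 8, 9}:
n :  0  1  2  3  4  5  6  7  8  9 10 11 12 13 14 15 16 17 18 19 20 21
G :  0  0  0  0  0  0  1  1  1  1  1  1  2  2  2  0  0  0  0  0  0  1
G_C(21) = 1.
Combined Grundy value = 2 ⊕ 1 ⊕ 1 = 2.
A winning move leaves total XOR = 0, i.e. changes one component's Grundy value g to g ⊕ X where X is the current total.
Heap A: need g' = 2⊕2 = 0. Options: 22−4→G=1, 22−8→G=0. Hits: 1.
Heap B: need g' = 1⊕2 = 3. Options: 25−1→G=0, 25−2→G=2, 25−4→G=0, 25−5→G=2. Hits: 0.
Heap C: need g' = 1⊕2 = 3. Options: 21−6→G=0, 21−8→G=2, 21−9→G=2. Hits: 0.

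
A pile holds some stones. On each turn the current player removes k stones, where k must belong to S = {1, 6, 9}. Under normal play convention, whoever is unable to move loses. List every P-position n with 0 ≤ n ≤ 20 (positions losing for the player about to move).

0, 2, 4, 7, 12, 14, 17, 19

G(0) = 0
G(1) = mex{0} = 1
G(2) = mex{1} = 0
G(3) = mex{0} = 1
G(4) = mex{1} = 0
G(5) = mex{0} = 1
G(6) = mex{1,0} = 2
G(7) = mex{2,1} = 0
G(8) = mex{0,0} = 1
G(9) = mex{1,1,0} = 2
G(10) = mex{2,0,1} = 3
G(11) = mex{3,1,0} = 2
G(12) = mex{2,2,1} = 0
G(13) = mex{0,0,0} = 1
G(14) = mex{1,1,1} = 0
G(15) = mex{0,2,2} = 1
G(16) = mex{1,3,0} = 2
G(17) = mex{2,2,1} = 0
G(18) = mex{0,0,2} = 1
G(19) = mex{1,1,3} = 0
G(20) = mex{0,0,2} = 1
P-positions are exactly the n with G(n) = 0.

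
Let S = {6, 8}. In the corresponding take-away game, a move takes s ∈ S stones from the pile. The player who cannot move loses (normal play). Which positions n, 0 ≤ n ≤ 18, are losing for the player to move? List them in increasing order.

G(0) = 0
G(1) = mex{} = 0
G(2) = mex{} = 0
G(3) = mex{} = 0
G(4) = mex{} = 0
G(5) = mex{} = 0
G(6) = mex{0} = 1
G(7) = mex{0} = 1
G(8) = mex{0,0} = 1
G(9) = mex{0,0} = 1
G(10) = mex{0,0} = 1
G(11) = mex{0,0} = 1
G(12) = mex{1,0} = 2
G(13) = mex{1,0} = 2
G(14) = mex{1,1} = 0
G(15) = mex{1,1} = 0
G(16) = mex{1,1} = 0
G(17) = mex{1,1} = 0
G(18) = mex{2,1} = 0
P-positions are exactly the n with G(n) = 0.

0, 1, 2, 3, 4, 5, 14, 15, 16, 17, 18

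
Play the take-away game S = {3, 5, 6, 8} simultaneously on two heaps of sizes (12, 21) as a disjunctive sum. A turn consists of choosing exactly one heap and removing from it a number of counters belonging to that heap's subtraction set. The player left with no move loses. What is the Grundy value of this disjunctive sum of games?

All heaps use S = {3, 5, 6, 8}:
n :  0  1  2  3  4  5  6  7  8  9 10 11 12 13 14 15 16 17 18 19 20 21
G :  0  0  0  1  1  1  2  2  2  3  3  0  0  0  1  1  1  2  2  2  3  3
Heap A: G(12) = 0.
Heap B: G(21) = 3.
Combined Grundy value = 0 ⊕ 3 = 3.

3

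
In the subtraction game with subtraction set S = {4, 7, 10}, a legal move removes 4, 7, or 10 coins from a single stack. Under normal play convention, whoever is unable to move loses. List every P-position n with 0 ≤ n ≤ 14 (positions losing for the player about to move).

G(0) = 0
G(1) = mex{} = 0
G(2) = mex{} = 0
G(3) = mex{} = 0
G(4) = mex{0} = 1
G(5) = mex{0} = 1
G(6) = mex{0} = 1
G(7) = mex{0,0} = 1
G(8) = mex{1,0} = 2
G(9) = mex{1,0} = 2
G(10) = mex{1,0,0} = 2
G(11) = mex{1,1,0} = 2
G(12) = mex{2,1,0} = 3
G(13) = mex{2,1,0} = 3
G(14) = mex{2,1,1} = 0
P-positions are exactly the n with G(n) = 0.

0, 1, 2, 3, 14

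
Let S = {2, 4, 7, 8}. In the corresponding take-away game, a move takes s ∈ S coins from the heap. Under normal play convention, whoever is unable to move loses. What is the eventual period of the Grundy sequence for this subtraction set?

G(0) = 0
G(1) = mex{} = 0
G(2) = mex{0} = 1
G(3) = mex{0} = 1
G(4) = mex{1,0} = 2
G(5) = mex{1,0} = 2
G(6) = mex{2,1} = 0
G(7) = mex{2,1,0} = 3
G(8) = mex{0,2,0,0} = 1
G(9) = mex{3,2,1,0} = 4
G(10) = mex{1,0,1,1} = 2
G(11) = mex{4,3,2,1} = 0
G(12) = mex{2,1,2,2} = 0
G(13) = mex{0,4,0,2} = 1
G(14) = mex{0,2,3,0} = 1
G(15) = mex{1,0,1,3} = 2
G(16) = mex{1,0,4,1} = 2
G(17) = mex{2,1,2,4} = 0
G(18) = mex{2,1,0,2} = 3
G(19) = mex{0,2,0,0} = 1
G(20) = mex{3,2,1,0} = 4
G(21) = mex{1,0,1,1} = 2
G(22) = mex{4,3,2,1} = 0
G(23) = mex{2,1,2,2} = 0
G(n+11) = G(n) holds for n = 0,…,7 (a full window of length max(S) = 8), so the sequence is purely periodic with period 11.

11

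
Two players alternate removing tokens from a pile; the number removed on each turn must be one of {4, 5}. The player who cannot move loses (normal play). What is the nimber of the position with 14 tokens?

G(0) = 0
G(1) = mex{} = 0
G(2) = mex{} = 0
G(3) = mex{} = 0
G(4) = mex{0} = 1
G(5) = mex{0,0} = 1
G(6) = mex{0,0} = 1
G(7) = mex{0,0} = 1
G(8) = mex{1,0} = 2
G(9) = mex{1,1} = 0
G(10) = mex{1,1} = 0
G(11) = mex{1,1} = 0
G(12) = mex{2,1} = 0
G(13) = mex{0,2} = 1
G(14) = mex{0,0} = 1

1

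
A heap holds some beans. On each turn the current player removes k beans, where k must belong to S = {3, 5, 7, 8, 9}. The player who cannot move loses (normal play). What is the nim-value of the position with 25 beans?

G(0) = 0
G(1) = mex{} = 0
G(2) = mex{} = 0
G(3) = mex{0} = 1
G(4) = mex{0} = 1
G(5) = mex{0,0} = 1
G(6) = mex{1,0} = 2
G(7) = mex{1,0,0} = 2
G(8) = mex{1,1,0,0} = 2
G(9) = mex{2,1,0,0,0} = 3
G(10) = mex{2,1,1,0,0} = 3
G(11) = mex{2,2,1,1,0} = 3
G(12) = mex{3,2,1,1,1} = 0
G(13) = mex{3,2,2,1,1} = 0
G(14) = mex{3,3,2,2,1} = 0
G(15) = mex{0,3,2,2,2} = 1
G(16) = mex{0,3,3,2,2} = 1
G(17) = mex{0,0,3,3,2} = 1
G(18) = mex{1,0,3,3,3} = 2
G(19) = mex{1,0,0,3,3} = 2
G(20) = mex{1,1,0,0,3} = 2
G(21) = mex{2,1,0,0,0} = 3
G(22) = mex{2,1,1,0,0} = 3
G(23) = mex{2,2,1,1,0} = 3
G(24) = mex{3,2,1,1,1} = 0
G(25) = mex{3,2,2,1,1} = 0

0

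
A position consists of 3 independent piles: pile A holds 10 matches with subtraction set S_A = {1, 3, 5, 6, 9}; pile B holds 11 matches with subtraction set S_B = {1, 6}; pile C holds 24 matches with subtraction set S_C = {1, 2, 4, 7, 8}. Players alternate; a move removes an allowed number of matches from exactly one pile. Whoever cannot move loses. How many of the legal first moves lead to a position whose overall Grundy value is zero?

4

Pile A, S = {1, 3, 5, 6, 9}:
G(0) = 0
G(1) = mex{0} = 1
G(2) = mex{1} = 0
G(3) = mex{0,0} = 1
G(4) = mex{1,1} = 0
G(5) = mex{0,0,0} = 1
G(6) = mex{1,1,1,0} = 2
G(7) = mex{2,0,0,1} = 3
G(8) = mex{3,1,1,0} = 2
G(9) = mex{2,2,0,1,0} = 3
G(10) = mex{3,3,1,0,1} = 2
G_A(10) = 2.
Pile B, S = {1, 6}:
n :  0  1  2  3  4  5  6  7  8  9 10 11
G :  0  1  0  1  0  1  2  0  1  0  1  0
G_B(11) = 0.
Pile C, S = {1, 2, 4, 7, 8}:
n :  0  1  2  3  4  5  6  7  8  9 10 11 12 13 14 15 16 17 18 19 20 21 22 23 24
G :  0  1  2  0  1  2  0  1  2  0  1  2  0  1  2  0  1  2  0  1  2  0  1  2  0
G_C(24) = 0.
Combined Grundy value = 2 ⊕ 0 ⊕ 0 = 2.
A winning move leaves total XOR = 0, i.e. changes one component's Grundy value g to g ⊕ X where X is the current total.
Pile A: need g' = 2⊕2 = 0. Options: 10−1→G=3, 10−3→G=3, 10−5→G=1, 10−6→G=0, 10−9→G=1. Hits: 1.
Pile B: need g' = 0⊕2 = 2. Options: 11−1→G=1, 11−6→G=1. Hits: 0.
Pile C: need g' = 0⊕2 = 2. Options: 24−1→G=2, 24−2→G=1, 24−4→G=2, 24−7→G=2, 24−8→G=1. Hits: 3.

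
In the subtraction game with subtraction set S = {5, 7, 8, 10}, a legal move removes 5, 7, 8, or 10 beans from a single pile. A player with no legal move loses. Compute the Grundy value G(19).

0

n :  0  1  2  3  4  5  6  7  8  9 10 11 12 13 14 15 16 17 18 19
G :  0  0  0  0  0  1  1  1  1  1  2  2  2  2  2  0  0  0  0  0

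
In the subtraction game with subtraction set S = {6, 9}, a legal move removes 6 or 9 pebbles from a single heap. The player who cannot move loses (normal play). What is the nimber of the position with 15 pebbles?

0

G(0) = 0
G(1) = mex{} = 0
G(2) = mex{} = 0
G(3) = mex{} = 0
G(4) = mex{} = 0
G(5) = mex{} = 0
G(6) = mex{0} = 1
G(7) = mex{0} = 1
G(8) = mex{0} = 1
G(9) = mex{0,0} = 1
G(10) = mex{0,0} = 1
G(11) = mex{0,0} = 1
G(12) = mex{1,0} = 2
G(13) = mex{1,0} = 2
G(14) = mex{1,0} = 2
G(15) = mex{1,1} = 0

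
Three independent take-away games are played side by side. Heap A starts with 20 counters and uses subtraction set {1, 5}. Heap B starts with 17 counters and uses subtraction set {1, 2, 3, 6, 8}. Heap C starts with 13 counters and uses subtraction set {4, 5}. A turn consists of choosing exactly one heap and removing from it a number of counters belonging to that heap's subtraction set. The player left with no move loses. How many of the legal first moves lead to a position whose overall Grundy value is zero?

Heap A, S = {1, 5}:
n :  0  1  2  3  4  5  6  7  8  9 10 11 12 13 14 15 16 17 18 19 20
G :  0  1  0  1  0  1  0  1  0  1  0  1  0  1  0  1  0  1  0  1  0
G_A(20) = 0.
Heap B, S = {1, 2, 3, 6, 8}:
G(0) = 0
G(1) = mex{0} = 1
G(2) = mex{1,0} = 2
G(3) = mex{2,1,0} = 3
G(4) = mex{3,2,1} = 0
G(5) = mex{0,3,2} = 1
G(6) = mex{1,0,3,0} = 2
G(7) = mex{2,1,0,1} = 3
G(8) = mex{3,2,1,2,0} = 4
G(9) = mex{4,3,2,3,1} = 0
G(10) = mex{0,4,3,0,2} = 1
G(11) = mex{1,0,4,1,3} = 2
G(12) = mex{2,1,0,2,0} = 3
G(13) = mex{3,2,1,3,1} = 0
G(14) = mex{0,3,2,4,2} = 1
G(15) = mex{1,0,3,0,3} = 2
G(16) = mex{2,1,0,1,4} = 3
G(17) = mex{3,2,1,2,0} = 4
G_B(17) = 4.
Heap C, S = {4, 5}:
G(0) = 0
G(1) = mex{} = 0
G(2) = mex{} = 0
G(3) = mex{} = 0
G(4) = mex{0} = 1
G(5) = mex{0,0} = 1
G(6) = mex{0,0} = 1
G(7) = mex{0,0} = 1
G(8) = mex{1,0} = 2
G(9) = mex{1,1} = 0
G(10) = mex{1,1} = 0
G(11) = mex{1,1} = 0
G(12) = mex{2,1} = 0
G(13) = mex{0,2} = 1
G_C(13) = 1.
Combined Grundy value = 0 ⊕ 4 ⊕ 1 = 5.
A winning move leaves total XOR = 0, i.e. changes one component's Grundy value g to g ⊕ X where X is the current total.
Heap A: need g' = 0⊕5 = 5. Options: 20−1→G=1, 20−5→G=1. Hits: 0.
Heap B: need g' = 4⊕5 = 1. Options: 17−1→G=3, 17−2→G=2, 17−3→G=1, 17−6→G=2, 17−8→G=0. Hits: 1.
Heap C: need g' = 1⊕5 = 4. Options: 13−4→G=0, 13−5→G=2. Hits: 0.

1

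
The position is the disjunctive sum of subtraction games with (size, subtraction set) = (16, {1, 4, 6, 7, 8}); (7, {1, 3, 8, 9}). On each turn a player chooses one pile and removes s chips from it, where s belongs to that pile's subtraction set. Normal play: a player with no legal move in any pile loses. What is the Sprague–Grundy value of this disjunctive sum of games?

Pile A, S = {1, 4, 6, 7, 8}:
G(0) = 0
G(1) = mex{0} = 1
G(2) = mex{1} = 0
G(3) = mex{0} = 1
G(4) = mex{1,0} = 2
G(5) = mex{2,1} = 0
G(6) = mex{0,0,0} = 1
G(7) = mex{1,1,1,0} = 2
G(8) = mex{2,2,0,1,0} = 3
G(9) = mex{3,0,1,0,1} = 2
G(10) = mex{2,1,2,1,0} = 3
G(11) = mex{3,2,0,2,1} = 4
G(12) = mex{4,3,1,0,2} = 5
G(13) = mex{5,2,2,1,0} = 3
G(14) = mex{3,3,3,2,1} = 0
G(15) = mex{0,4,2,3,2} = 1
G(16) = mex{1,5,3,2,3} = 0
G_A(16) = 0.
Pile B, S = {1, 3, 8, 9}:
G(0) = 0
G(1) = mex{0} = 1
G(2) = mex{1} = 0
G(3) = mex{0,0} = 1
G(4) = mex{1,1} = 0
G(5) = mex{0,0} = 1
G(6) = mex{1,1} = 0
G(7) = mex{0,0} = 1
G_B(7) = 1.
Combined Grundy value = 0 ⊕ 1 = 1.

1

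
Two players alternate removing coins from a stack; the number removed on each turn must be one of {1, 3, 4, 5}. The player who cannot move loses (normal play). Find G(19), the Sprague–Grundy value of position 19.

G(0) = 0
G(1) = mex{0} = 1
G(2) = mex{1} = 0
G(3) = mex{0,0} = 1
G(4) = mex{1,1,0} = 2
G(5) = mex{2,0,1,0} = 3
G(6) = mex{3,1,0,1} = 2
G(7) = mex{2,2,1,0} = 3
G(8) = mex{3,3,2,1} = 0
G(9) = mex{0,2,3,2} = 1
G(10) = mex{1,3,2,3} = 0
G(11) = mex{0,0,3,2} = 1
G(12) = mex{1,1,0,3} = 2
G(13) = mex{2,0,1,0} = 3
G(14) = mex{3,1,0,1} = 2
G(15) = mex{2,2,1,0} = 3
G(16) = mex{3,3,2,1} = 0
G(17) = mex{0,2,3,2} = 1
G(18) = mex{1,3,2,3} = 0
G(19) = mex{0,0,3,2} = 1

1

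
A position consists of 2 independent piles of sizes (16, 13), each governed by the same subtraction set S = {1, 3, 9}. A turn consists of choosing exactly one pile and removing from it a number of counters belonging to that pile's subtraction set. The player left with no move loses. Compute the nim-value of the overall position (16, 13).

All piles use S = {1, 3, 9}:
n :  0  1  2  3  4  5  6  7  8  9 10 11 12 13 14 15 16
G :  0  1  0  1  0  1  0  1  0  1  0  1  0  1  0  1  0
Pile A: G(16) = 0.
Pile B: G(13) = 1.
Combined Grundy value = 0 ⊕ 1 = 1.

1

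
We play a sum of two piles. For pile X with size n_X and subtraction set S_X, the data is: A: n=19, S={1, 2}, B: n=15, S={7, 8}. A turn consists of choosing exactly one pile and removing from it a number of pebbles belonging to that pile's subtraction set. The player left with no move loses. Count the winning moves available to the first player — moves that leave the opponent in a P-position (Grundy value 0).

Pile A, S = {1, 2}:
n :  0  1  2  3  4  5  6  7  8  9 10 11 12 13 14 15 16 17 18 19
G :  0  1  2  0  1  2  0  1  2  0  1  2  0  1  2  0  1  2  0  1
G_A(19) = 1.
Pile B, S = {7, 8}:
n :  0  1  2  3  4  5  6  7  8  9 10 11 12 13 14 15
G :  0  0  0  0  0  0  0  1  1  1  1  1  1  1  2  0
G_B(15) = 0.
Combined Grundy value = 1 ⊕ 0 = 1.
A winning move leaves total XOR = 0, i.e. changes one component's Grundy value g to g ⊕ X where X is the current total.
Pile A: need g' = 1⊕1 = 0. Options: 19−1→G=0, 19−2→G=2. Hits: 1.
Pile B: need g' = 0⊕1 = 1. Options: 15−7→G=1, 15−8→G=1. Hits: 2.

3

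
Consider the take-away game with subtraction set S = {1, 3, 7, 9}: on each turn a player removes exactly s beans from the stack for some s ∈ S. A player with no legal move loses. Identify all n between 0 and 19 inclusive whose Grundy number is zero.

n :  0  1  2  3  4  5  6  7  8  9 10 11 12 13 14 15 16 17 18 19
G :  0  1  0  1  0  1  0  1  0  1  0  1  0  1  0  1  0  1  0  1
P-positions are exactly the n with G(n) = 0.

0, 2, 4, 6, 8, 10, 12, 14, 16, 18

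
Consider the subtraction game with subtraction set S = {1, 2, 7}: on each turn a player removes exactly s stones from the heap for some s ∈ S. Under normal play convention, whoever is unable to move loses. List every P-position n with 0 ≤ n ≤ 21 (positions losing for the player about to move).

G(0) = 0
G(1) = mex{0} = 1
G(2) = mex{1,0} = 2
G(3) = mex{2,1} = 0
G(4) = mex{0,2} = 1
G(5) = mex{1,0} = 2
G(6) = mex{2,1} = 0
G(7) = mex{0,2,0} = 1
G(8) = mex{1,0,1} = 2
G(9) = mex{2,1,2} = 0
G(10) = mex{0,2,0} = 1
G(11) = mex{1,0,1} = 2
G(12) = mex{2,1,2} = 0
G(13) = mex{0,2,0} = 1
G(14) = mex{1,0,1} = 2
G(15) = mex{2,1,2} = 0
G(16) = mex{0,2,0} = 1
G(17) = mex{1,0,1} = 2
G(18) = mex{2,1,2} = 0
G(19) = mex{0,2,0} = 1
G(20) = mex{1,0,1} = 2
G(21) = mex{2,1,2} = 0
P-positions are exactly the n with G(n) = 0.

0, 3, 6, 9, 12, 15, 18, 21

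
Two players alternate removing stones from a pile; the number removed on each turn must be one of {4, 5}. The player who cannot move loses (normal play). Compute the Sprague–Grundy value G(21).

0

n :  0  1  2  3  4  5  6  7  8  9 10 11 12 13 14 15 16 17 18 19 20 21
G :  0  0  0  0  1  1  1  1  2  0  0  0  0  1  1  1  1  2  0  0  0  0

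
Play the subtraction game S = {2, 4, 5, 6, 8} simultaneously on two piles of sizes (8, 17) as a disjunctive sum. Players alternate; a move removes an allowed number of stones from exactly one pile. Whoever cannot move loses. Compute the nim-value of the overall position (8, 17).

All piles use S = {2, 4, 5, 6, 8}:
n :  0  1  2  3  4  5  6  7  8  9 10 11 12 13 14 15 16 17
G :  0  0  1  1  2  2  3  3  4  4  0  0  1  1  2  2  3  3
Pile A: G(8) = 4.
Pile B: G(17) = 3.
Combined Grundy value = 4 ⊕ 3 = 7.

7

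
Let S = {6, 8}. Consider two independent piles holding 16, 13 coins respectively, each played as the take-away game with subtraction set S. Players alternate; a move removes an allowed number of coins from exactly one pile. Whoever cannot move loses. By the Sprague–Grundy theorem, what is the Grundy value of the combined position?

All piles use S = {6, 8}:
G(0) = 0
G(1) = mex{} = 0
G(2) = mex{} = 0
G(3) = mex{} = 0
G(4) = mex{} = 0
G(5) = mex{} = 0
G(6) = mex{0} = 1
G(7) = mex{0} = 1
G(8) = mex{0,0} = 1
G(9) = mex{0,0} = 1
G(10) = mex{0,0} = 1
G(11) = mex{0,0} = 1
G(12) = mex{1,0} = 2
G(13) = mex{1,0} = 2
G(14) = mex{1,1} = 0
G(15) = mex{1,1} = 0
G(16) = mex{1,1} = 0
Pile A: G(16) = 0.
Pile B: G(13) = 2.
Combined Grundy value = 0 ⊕ 2 = 2.

2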